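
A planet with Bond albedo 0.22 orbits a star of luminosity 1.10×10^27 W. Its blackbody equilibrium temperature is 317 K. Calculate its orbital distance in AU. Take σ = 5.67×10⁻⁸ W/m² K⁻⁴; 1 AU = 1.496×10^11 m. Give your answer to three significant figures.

Energy balance gives S = 4σT⁴/(1−α) = 2936 W/m².
From L = 4πd²S, d = √(1.10×10^27/(4π·2936)) = 1.727×10^11 m = 1.154 AU.

1.15 AU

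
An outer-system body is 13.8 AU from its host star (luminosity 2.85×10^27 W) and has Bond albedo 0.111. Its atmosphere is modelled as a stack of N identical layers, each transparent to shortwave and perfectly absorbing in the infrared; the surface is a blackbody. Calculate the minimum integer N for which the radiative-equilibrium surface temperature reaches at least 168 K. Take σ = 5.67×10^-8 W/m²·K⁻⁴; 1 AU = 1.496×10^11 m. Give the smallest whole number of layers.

3

d = 13.8 × 1.496×10^11 m = 2.064×10^12 m.
S = L/(4πd²) = 53.21 W/m².
Top-of-atmosphere balance: σT_e⁴ = S(1−α)/4 = 11.83 W/m² → T_e = 120.2 K.
Need (N+1)T_e⁴ ≥ T_s⁴, i.e. N+1 ≥ (168/120.2)⁴ = 3.819.
The minimum whole number is N = 3.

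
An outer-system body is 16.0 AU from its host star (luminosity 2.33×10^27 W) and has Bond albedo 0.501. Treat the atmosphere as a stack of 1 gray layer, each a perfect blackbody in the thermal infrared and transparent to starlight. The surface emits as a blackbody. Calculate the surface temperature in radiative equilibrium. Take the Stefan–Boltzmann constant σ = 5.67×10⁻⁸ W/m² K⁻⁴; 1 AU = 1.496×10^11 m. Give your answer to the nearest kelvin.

d = 16.0 × 1.496×10^11 m = 2.394×10^12 m.
Spreading L over a sphere of radius d: S = 2.33×10^27/(4π·2.39×10^12²) = 32.36 W/m².
The effective emission temperature is T_e = [S(1−α)/(4σ)]^¼ = 91.86 K.
For an N-layer opaque stack, T_s⁴ = (N+1)T_e⁴, hence T_s = (2)^(1/4)×91.86 K = 109.2 K.

109 K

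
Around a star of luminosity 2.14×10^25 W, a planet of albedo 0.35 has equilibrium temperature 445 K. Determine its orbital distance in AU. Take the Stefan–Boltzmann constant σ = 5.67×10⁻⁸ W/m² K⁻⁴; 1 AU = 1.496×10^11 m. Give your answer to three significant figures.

The flux needed for this T is 4σT⁴/(1−0.35) = 13680 W/m².
From L = 4πd²S, d = √(2.14×10^25/(4π·13680)) = 1.116×10^10 m = 0.07457 AU.

0.0746 AU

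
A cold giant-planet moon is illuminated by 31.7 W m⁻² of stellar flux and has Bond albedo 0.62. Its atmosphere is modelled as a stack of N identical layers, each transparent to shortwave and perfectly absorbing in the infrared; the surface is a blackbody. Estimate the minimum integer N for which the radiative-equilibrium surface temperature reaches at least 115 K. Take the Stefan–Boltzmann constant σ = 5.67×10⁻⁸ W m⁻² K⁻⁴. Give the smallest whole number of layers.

Top-of-atmosphere balance: σT_e⁴ = S(1−α)/4 = 3.011 W m⁻² → T_e = 85.37 K.
T_s = (N+1)^(1/4)·T_e ≥ 115 K requires N+1 ≥ (T_s/T_e)⁴ = (115/85.37)⁴ = 3.293.
Rounding up, N = 3.

3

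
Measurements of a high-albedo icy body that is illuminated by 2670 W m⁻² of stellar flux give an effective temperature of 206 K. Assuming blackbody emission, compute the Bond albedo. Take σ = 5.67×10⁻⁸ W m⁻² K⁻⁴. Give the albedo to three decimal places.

From σT⁴ = S(1−α)/4 we invert for α: 1−α = 4σT⁴/S.
σT⁴ = 102.1 W m⁻², so 4σT⁴ = 408.4 W m⁻².
1−α = 408.4/2670 = 0.1530, so α = 0.8470.

0.847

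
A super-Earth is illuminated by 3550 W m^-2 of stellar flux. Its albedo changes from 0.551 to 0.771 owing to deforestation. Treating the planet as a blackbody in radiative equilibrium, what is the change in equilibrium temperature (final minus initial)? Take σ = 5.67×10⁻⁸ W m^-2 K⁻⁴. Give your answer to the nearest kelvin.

-45 K

With α = 0.551, T₁ = 289.5 K.
With α = 0.771, T₂ = 244.7 K.
ΔT = T₂ − T₁ = -44.86 K.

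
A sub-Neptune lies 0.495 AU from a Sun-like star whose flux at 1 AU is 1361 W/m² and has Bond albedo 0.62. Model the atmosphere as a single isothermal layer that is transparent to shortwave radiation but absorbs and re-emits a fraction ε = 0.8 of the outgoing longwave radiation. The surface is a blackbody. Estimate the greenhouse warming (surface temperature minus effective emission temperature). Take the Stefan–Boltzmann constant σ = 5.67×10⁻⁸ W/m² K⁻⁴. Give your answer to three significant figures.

42.3 kelvin

Irradiance scales as 1/d², so S = 1361 W/m² × (1/0.495)² = 5555 W/m².
The planet radiates to space at T_e = [S(1−α)/(4σ)]^(1/4) = 310.6 K.
For a single slab of emissivity ε, T_s⁴ = 2T_e⁴/(2−ε); thus T_s = 310.6·(1.667)^(1/4) = 352.9 K.
Greenhouse warming: T_s − T_e = 42.31 K.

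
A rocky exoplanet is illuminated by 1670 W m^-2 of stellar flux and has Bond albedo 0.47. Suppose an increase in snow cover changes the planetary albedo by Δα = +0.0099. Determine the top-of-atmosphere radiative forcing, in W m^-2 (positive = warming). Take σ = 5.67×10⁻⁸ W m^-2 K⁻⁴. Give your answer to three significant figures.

-4.13 W m^-2

ΔF = −(S/4)Δα = −(1670/4)×(+0.0099) = -4.133 W m^-2.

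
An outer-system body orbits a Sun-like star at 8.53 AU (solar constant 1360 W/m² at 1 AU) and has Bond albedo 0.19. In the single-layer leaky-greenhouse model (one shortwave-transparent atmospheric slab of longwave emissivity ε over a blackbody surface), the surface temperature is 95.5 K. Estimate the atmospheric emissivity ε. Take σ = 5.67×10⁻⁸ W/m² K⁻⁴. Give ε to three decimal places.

Irradiance scales as 1/d², so S = 1360 W/m² × (1/8.53)² = 18.69 W/m².
TOA balance gives T_e = 90.39 K.
Since (2−ε)/2 = (T_e/T_s)⁴ = 0.8025, ε = 0.3949.

0.395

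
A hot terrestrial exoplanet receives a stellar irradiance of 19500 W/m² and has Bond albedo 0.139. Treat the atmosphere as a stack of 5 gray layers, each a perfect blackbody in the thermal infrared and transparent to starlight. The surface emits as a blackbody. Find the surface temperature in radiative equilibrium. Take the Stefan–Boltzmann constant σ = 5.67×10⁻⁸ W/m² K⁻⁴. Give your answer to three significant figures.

816 kelvin

Top-of-atmosphere balance: σT_e⁴ = S(1−α)/4 = 4197 W/m² → T_e = 521.6 K.
For an N-layer opaque stack, T_s⁴ = (N+1)T_e⁴, hence T_s = (6)^(1/4)×521.6 K = 816.4 K.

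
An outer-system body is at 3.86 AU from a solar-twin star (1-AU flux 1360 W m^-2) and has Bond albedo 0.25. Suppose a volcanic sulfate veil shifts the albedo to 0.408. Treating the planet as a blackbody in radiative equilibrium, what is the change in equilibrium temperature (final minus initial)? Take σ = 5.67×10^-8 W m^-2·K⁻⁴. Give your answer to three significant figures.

Flux at the orbit: S = 1360/(3.86)² = 91.28 W m^-2.
Initial: T₁ = [S(1−0.25)/(4σ)]^(1/4) = 131.8 K.
With α = 0.408, T₂ = 124.2 K.
Change: 124.2 − 131.8 = -7.569 K.

-7.57 K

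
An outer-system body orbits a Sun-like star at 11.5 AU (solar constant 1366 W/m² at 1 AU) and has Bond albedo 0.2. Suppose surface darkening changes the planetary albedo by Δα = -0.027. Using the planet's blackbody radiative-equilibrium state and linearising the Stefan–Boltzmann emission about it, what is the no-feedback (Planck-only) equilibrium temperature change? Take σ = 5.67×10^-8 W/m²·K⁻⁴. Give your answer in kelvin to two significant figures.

By the inverse-square law, S = 1366/11.5² = 10.33 W/m².
Unperturbed T_e = [10.33·(1−0.2)/(4σ)]^¼ = 77.69 K.
The change in absorbed flux is Δ[S(1−α)/4] = −SΔα/4 = 0.06972 W/m².
Linearising σT⁴ gives d(σT⁴)/dT = 4σT_e³ = 0.1064 W/m² per K.
ΔT₀ = ΔF/λ_P = 0.06972/0.1064 = 0.656 K.

0.66 K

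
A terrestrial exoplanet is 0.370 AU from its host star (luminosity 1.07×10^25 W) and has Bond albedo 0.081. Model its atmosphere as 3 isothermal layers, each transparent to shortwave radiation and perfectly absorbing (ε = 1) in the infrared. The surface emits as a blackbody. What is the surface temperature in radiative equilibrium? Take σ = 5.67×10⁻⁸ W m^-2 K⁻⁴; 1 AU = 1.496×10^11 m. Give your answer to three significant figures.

d = 0.370 × 1.496×10^11 m = 5.535×10^10 m.
Spreading L over a sphere of radius d: S = 1.07×10^25/(4π·5.54×10^10²) = 277.9 W m^-2.
Top-of-atmosphere balance: σT_e⁴ = S(1−α)/4 = 63.85 W m^-2 → T_e = 183.2 K.
Layer-by-layer balance gives σT_s⁴ = (N+1)σT_e⁴, so T_s = 4^¼·183.2 = 259.1 K.

259 K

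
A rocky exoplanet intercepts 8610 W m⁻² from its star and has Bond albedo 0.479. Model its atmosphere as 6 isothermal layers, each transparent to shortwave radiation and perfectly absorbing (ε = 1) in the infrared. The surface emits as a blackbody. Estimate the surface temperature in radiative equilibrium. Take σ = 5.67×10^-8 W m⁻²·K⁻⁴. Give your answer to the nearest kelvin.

610 K

The effective emission temperature is T_e = [S(1−α)/(4σ)]^¼ = 375.0 K.
Layer-by-layer balance gives σT_s⁴ = (N+1)σT_e⁴, so T_s = 7^¼·375.0 = 610.0 K.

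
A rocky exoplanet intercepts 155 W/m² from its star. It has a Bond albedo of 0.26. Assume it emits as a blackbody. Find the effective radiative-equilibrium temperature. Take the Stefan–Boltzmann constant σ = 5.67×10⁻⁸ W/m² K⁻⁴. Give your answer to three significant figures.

150 K

Absorbed flux (global mean): S(1−α)/4 = 155.0·0.74/4 = 28.68 W/m².
In equilibrium σT⁴ equals this, so T = 150.0 K.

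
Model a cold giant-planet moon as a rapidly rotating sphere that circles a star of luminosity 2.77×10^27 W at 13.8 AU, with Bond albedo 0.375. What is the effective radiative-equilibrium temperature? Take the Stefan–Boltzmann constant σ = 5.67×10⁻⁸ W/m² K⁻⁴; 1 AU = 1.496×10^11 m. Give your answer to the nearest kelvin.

d = 13.8 × 1.496×10^11 m = 2.064×10^12 m.
Flux at the orbit: S = L/(4πd²) = 2.77×10^27/(4π·(2.06×10^12)²) = 51.72 W/m².
Averaging over the sphere, the absorbed flux is S(1−α)/4 = 8.081 W/m².
Balancing against σT⁴: T = (8.081/5.67×10⁻⁸)^(1/4) = 109.3 K.

109 K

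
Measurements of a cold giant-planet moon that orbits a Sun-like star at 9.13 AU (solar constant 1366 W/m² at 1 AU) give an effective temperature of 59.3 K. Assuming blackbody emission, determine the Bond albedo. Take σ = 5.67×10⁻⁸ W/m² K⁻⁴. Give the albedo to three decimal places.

0.829

Flux at the orbit: S = 1366/(9.13)² = 16.39 W/m².
Energy balance: S(1−α)/4 = σT⁴, so 1−α = 4σT⁴/S.
σT⁴ = 0.7011 W/m², so 4σT⁴ = 2.805 W/m².
1−α = 2.805/16.39 = 0.1711, so α = 0.8289.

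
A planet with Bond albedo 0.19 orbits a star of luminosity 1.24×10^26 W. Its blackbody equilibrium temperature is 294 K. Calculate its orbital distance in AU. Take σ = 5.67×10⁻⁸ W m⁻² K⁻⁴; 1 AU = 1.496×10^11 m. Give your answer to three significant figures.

0.459 AU

Energy balance gives S = 4σT⁴/(1−α) = 2092 W m⁻².
From L = 4πd²S, d = √(1.24×10^26/(4π·2092)) = 6.868×10^10 m = 0.4591 AU.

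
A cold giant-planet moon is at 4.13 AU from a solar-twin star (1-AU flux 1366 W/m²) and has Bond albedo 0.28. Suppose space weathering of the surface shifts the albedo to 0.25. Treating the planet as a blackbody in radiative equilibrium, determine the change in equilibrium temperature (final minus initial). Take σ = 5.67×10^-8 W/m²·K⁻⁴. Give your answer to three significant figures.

1.30 K

By the inverse-square law, S = 1366/4.13² = 80.08 W/m².
Initial: T₁ = [S(1−0.28)/(4σ)]^(1/4) = 126.3 K.
After:  T₂ = [80.08·0.75/(4σ)]^(1/4) = 127.6 K.
ΔT = T₂ − T₁ = 1.295 K.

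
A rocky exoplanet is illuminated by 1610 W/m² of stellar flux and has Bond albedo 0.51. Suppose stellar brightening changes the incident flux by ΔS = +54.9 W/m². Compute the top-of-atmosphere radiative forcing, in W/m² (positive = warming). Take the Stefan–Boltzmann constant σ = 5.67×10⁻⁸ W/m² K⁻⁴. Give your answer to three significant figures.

Only a fraction (1−α) is absorbed and it's spread over 4πR², so ΔF = (1−α)ΔS/4 = 6.725 W/m².

6.73 W/m²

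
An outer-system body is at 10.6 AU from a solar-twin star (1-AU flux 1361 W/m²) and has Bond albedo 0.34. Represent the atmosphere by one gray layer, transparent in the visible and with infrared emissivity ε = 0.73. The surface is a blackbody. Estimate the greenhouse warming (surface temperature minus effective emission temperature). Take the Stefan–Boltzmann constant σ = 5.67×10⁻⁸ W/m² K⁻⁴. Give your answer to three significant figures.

Flux at the orbit: S = 1361/(10.6)² = 12.11 W/m².
The planet radiates to space at T_e = [S(1−α)/(4σ)]^(1/4) = 77.05 K.
For a single slab of emissivity ε, T_s⁴ = 2T_e⁴/(2−ε); thus T_s = 77.05·(1.575)^(1/4) = 86.32 K.
T_s − T_e = 86.32 − 77.05 = 9.264 K.

9.26 K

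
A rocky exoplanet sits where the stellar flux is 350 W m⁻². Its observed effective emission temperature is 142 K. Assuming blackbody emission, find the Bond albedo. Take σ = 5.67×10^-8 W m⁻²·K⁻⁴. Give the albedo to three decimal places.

From σT⁴ = S(1−α)/4 we invert for α: 1−α = 4σT⁴/S.
4σT⁴ = 4·5.67×10⁻⁸·(142)⁴ = 92.21 W m⁻².
1−α = 92.21/350.0 = 0.2635, so α = 0.7365.

0.737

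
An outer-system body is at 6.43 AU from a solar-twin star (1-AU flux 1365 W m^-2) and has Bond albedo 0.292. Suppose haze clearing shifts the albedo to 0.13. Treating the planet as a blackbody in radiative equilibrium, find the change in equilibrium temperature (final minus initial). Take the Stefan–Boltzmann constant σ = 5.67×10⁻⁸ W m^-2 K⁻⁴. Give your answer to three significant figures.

5.33 kelvin

By the inverse-square law, S = 1365/6.43² = 33.01 W m^-2.
Initial: T₁ = [S(1−0.292)/(4σ)]^(1/4) = 100.8 K.
With α = 0.13, T₂ = 106.1 K.
ΔT = T₂ − T₁ = 5.326 K.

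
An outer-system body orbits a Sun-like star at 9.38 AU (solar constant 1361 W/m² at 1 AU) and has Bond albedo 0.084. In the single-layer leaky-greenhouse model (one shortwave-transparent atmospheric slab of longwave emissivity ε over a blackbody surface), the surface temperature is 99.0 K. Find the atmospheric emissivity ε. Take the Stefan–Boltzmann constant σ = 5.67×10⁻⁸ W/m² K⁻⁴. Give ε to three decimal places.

By the inverse-square law, S = 1361/9.38² = 15.47 W/m².
Effective temperature: T_e = [S(1−α)/(4σ)]^(1/4) = 88.91 K.
T_s⁴ = T_e⁴·2/(2−ε) → ε = 2 − 2(T_e/T_s)⁴ = 2 − 2·(88.91/99.0)⁴ = 0.6992.

0.699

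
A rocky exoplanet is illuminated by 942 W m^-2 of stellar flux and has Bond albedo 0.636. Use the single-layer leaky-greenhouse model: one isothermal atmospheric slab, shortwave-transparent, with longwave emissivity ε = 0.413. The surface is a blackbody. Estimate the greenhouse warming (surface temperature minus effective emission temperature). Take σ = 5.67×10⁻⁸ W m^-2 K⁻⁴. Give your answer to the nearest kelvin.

At the top of the atmosphere, σT_e⁴ = S(1−α)/4 = 85.72 W m^-2, giving T_e = 197.2 K.
For a single slab of emissivity ε, T_s⁴ = 2T_e⁴/(2−ε); thus T_s = 197.2·(1.26)^(1/4) = 208.9 K.
The atmosphere warms the surface by 11.74 K.

12 K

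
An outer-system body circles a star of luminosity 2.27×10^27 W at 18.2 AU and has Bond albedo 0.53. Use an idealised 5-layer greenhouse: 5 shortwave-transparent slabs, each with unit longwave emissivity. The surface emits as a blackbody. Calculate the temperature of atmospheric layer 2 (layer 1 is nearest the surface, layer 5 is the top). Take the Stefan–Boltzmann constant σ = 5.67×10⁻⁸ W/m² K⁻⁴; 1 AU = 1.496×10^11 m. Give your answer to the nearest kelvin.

119 K

Orbital distance: d = 18.2 AU = 2.723×10^12 m.
Flux at the orbit: S = L/(4πd²) = 2.27×10^27/(4π·(2.72×10^12)²) = 24.37 W/m².
Top-of-atmosphere balance: σT_e⁴ = S(1−α)/4 = 2.863 W/m² → T_e = 84.30 K.
The net upward flux σT_e⁴ is constant between every pair of levels, so T_k⁴ = (N+1−k)T_e⁴.
With k = 2: T_2 = (5+1−2)^¼·84.30 K = 119.2 K.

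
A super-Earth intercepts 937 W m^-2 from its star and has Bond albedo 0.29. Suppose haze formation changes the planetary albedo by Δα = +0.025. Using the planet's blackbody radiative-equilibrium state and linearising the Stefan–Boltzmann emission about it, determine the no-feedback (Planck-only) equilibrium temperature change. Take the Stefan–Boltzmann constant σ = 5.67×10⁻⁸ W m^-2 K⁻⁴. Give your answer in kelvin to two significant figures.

-2.0 K

Reference equilibrium: T_e = [S(1−α)/(4σ)]^(1/4) = 232.7 K.
The change in absorbed flux is Δ[S(1−α)/4] = −SΔα/4 = -5.856 W m^-2.
Linearising σT⁴ gives d(σT⁴)/dT = 4σT_e³ = 2.859 W m^-2 per K.
ΔT₀ = ΔF/λ_P = -5.856/2.859 = -2.05 K.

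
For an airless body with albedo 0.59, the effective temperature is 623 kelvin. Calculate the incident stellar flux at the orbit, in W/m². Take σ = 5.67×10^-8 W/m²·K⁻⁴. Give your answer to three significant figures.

83300 W/m²

Invert the energy balance for S: S = 4σT⁴/(1−α).
The emitted flux is σT⁴ = 8542 W/m².
S = 4·8542/0.41 = 83330 W/m².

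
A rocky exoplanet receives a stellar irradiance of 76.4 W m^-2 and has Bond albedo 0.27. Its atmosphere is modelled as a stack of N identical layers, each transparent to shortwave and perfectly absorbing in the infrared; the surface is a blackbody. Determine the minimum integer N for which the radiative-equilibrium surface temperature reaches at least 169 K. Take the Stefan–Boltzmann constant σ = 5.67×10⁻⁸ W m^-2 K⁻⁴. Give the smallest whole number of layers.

Top-of-atmosphere balance: σT_e⁴ = S(1−α)/4 = 13.94 W m^-2 → T_e = 125.2 K.
T_s = (N+1)^(1/4)·T_e ≥ 169 K requires N+1 ≥ (T_s/T_e)⁴ = (169/125.2)⁴ = 3.317.
So N ≥ 2.317; the smallest integer is N = 3.

3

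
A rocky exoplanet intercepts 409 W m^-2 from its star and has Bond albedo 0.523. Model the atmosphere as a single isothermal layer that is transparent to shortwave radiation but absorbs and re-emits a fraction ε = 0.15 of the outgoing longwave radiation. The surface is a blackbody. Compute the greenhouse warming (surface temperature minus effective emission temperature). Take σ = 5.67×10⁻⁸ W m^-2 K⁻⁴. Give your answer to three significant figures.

3.37 K

At the top of the atmosphere, σT_e⁴ = S(1−α)/4 = 48.77 W m^-2, giving T_e = 171.3 K.
For a single slab of emissivity ε, T_s⁴ = 2T_e⁴/(2−ε); thus T_s = 171.3·(1.081)^(1/4) = 174.6 K.
The atmosphere warms the surface by 3.371 K.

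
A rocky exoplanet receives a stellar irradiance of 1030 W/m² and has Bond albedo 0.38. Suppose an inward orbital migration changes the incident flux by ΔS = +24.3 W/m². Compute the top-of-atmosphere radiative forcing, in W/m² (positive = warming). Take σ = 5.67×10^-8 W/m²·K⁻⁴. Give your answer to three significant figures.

Only a fraction (1−α) is absorbed and it's spread over 4πR², so ΔF = (1−α)ΔS/4 = 3.767 W/m².

3.77 W/m²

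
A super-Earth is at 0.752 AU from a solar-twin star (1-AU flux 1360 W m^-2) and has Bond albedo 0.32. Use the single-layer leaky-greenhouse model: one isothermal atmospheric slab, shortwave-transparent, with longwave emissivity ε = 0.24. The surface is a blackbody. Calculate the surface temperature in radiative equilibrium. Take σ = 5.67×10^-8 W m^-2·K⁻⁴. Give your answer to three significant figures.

Flux at the orbit: S = 1360/(0.752)² = 2405 W m^-2.
At the top of the atmosphere, σT_e⁴ = S(1−α)/4 = 408.8 W m^-2, giving T_e = 291.4 K.
Surface balance with a leaky layer gives σT_s⁴ = σT_e⁴·2/(2−ε), so T_s = T_e·[2/(2−0.24)]^(1/4) = 300.9 K.

301 K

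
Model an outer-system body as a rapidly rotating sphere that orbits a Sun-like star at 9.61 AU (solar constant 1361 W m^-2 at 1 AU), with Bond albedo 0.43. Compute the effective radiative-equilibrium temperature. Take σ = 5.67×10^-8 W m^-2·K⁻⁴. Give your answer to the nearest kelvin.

Irradiance scales as 1/d², so S = 1361 W m^-2 × (1/9.61)² = 14.74 W m^-2.
Absorbed flux (global mean): S(1−α)/4 = 14.74·0.57/4 = 2.100 W m^-2.
In equilibrium σT⁴ equals this, so T = 78.01 K.

78 K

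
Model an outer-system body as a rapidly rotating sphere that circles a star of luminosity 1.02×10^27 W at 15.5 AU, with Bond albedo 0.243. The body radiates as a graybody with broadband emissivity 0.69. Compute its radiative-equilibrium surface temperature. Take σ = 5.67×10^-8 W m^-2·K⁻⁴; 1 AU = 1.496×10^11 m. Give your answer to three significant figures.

92.4 K

Orbital distance: d = 15.5 AU = 2.319×10^12 m.
Spreading L over a sphere of radius d: S = 1.02×10^27/(4π·2.32×10^12²) = 15.10 W m^-2.
The planet absorbs (1−α)S over its disc πR² and re-emits over 4πR², so the mean absorbed flux is (1−0.243)·15.10/4 = 2.857 W m^-2.
Radiative balance εσT⁴ = 2.857 gives T = [2.857/(0.69·σ)]^(1/4) = 92.44 K.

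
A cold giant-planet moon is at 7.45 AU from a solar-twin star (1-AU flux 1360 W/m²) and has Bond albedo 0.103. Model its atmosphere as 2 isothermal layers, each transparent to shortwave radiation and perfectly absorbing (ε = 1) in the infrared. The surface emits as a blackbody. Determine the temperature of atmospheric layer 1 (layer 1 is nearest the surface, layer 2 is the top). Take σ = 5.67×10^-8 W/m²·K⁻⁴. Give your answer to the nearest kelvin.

118 K

Irradiance scales as 1/d², so S = 1360 W/m² × (1/7.45)² = 24.50 W/m².
Top-of-atmosphere balance: σT_e⁴ = S(1−α)/4 = 5.495 W/m² → T_e = 99.22 K.
The net upward flux σT_e⁴ is constant between every pair of levels, so T_k⁴ = (N+1−k)T_e⁴.
T_1 = (2)^(1/4)·99.22 = 118.0 K.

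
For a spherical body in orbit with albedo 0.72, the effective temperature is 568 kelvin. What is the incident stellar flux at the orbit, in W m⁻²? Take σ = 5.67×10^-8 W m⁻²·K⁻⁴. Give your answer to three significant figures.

84300 W m⁻²

Invert the energy balance for S: S = 4σT⁴/(1−α).
σT⁴ = 5.67×10⁻⁸·(568)⁴ = 5902 W m⁻².
S = 4·5902/0.28 = 84310 W m⁻².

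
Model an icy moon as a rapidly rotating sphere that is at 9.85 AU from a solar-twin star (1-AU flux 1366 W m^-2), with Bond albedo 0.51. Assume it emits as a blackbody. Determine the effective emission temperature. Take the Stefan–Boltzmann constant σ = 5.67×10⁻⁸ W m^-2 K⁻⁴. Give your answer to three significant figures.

74.3 kelvin

Flux at the orbit: S = 1366/(9.85)² = 14.08 W m^-2.
The planet absorbs (1−α)S over its disc πR² and re-emits over 4πR², so the mean absorbed flux is (1−0.51)·14.08/4 = 1.725 W m^-2.
Balancing against σT⁴: T = (1.725/5.67×10⁻⁸)^(1/4) = 74.26 K.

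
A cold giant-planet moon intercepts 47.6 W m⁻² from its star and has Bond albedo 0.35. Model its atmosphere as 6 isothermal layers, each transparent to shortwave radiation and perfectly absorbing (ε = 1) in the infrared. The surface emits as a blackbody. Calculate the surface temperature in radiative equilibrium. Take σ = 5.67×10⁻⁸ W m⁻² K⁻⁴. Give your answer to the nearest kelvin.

176 K

Top-of-atmosphere balance: σT_e⁴ = S(1−α)/4 = 7.735 W m⁻² → T_e = 108.1 K.
Layer-by-layer balance gives σT_s⁴ = (N+1)σT_e⁴, so T_s = 7^¼·108.1 = 175.8 K.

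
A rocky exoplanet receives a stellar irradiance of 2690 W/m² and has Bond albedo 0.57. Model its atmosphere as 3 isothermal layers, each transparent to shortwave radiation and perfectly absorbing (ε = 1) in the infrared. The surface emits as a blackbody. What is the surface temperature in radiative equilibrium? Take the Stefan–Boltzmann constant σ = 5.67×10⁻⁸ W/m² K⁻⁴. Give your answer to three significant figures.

Top-of-atmosphere balance: σT_e⁴ = S(1−α)/4 = 289.2 W/m² → T_e = 267.2 K.
Layer-by-layer balance gives σT_s⁴ = (N+1)σT_e⁴, so T_s = 4^¼·267.2 = 377.9 K.

378 kelvin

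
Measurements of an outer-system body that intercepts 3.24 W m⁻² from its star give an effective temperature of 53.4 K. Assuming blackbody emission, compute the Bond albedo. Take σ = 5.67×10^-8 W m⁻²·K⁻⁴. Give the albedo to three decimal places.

From σT⁴ = S(1−α)/4 we invert for α: 1−α = 4σT⁴/S.
4σT⁴ = 4·5.67×10⁻⁸·(53.4)⁴ = 1.844 W m⁻².
Hence α = 1 − 1.844/3.240 = 0.4308.

0.431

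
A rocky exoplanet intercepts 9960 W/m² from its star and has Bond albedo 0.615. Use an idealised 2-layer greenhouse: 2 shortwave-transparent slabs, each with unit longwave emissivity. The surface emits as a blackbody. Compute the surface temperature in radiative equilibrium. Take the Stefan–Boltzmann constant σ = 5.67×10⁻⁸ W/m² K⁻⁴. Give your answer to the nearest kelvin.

Top-of-atmosphere balance: σT_e⁴ = S(1−α)/4 = 958.6 W/m² → T_e = 360.6 K.
Layer-by-layer balance gives σT_s⁴ = (N+1)σT_e⁴, so T_s = 3^¼·360.6 = 474.6 K.

475 kelvin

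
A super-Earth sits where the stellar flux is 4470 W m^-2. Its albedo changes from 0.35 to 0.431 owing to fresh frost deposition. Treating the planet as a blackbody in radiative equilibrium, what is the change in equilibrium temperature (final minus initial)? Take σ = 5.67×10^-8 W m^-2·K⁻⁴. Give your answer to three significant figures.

-11.0 kelvin

Before: T₁ = [4470·0.65/(4σ)]^(1/4) = 336.4 K.
After:  T₂ = [4470·0.569/(4σ)]^(1/4) = 325.4 K.
ΔT = T₂ − T₁ = -11.01 K.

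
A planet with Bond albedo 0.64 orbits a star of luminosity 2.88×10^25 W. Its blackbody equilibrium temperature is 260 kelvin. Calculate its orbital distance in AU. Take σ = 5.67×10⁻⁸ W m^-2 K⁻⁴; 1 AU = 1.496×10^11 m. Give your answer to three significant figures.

Required flux: S = 4σT⁴/(1−α) = 2879 W m^-2.
Then d = [L/(4πS)]^(1/2) = 2.821×10^10 m, i.e. 0.1886 AU.

0.189 AU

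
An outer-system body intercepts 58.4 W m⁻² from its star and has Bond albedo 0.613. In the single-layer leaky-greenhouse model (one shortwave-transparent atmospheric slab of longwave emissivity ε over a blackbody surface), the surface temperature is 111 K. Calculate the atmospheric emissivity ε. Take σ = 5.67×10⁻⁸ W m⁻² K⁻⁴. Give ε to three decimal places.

TOA balance gives T_e = 99.91 K.
Inverting T_s⁴ = 2T_e⁴/(2−ε): (T_e/T_s)⁴ = 0.6564, so ε = 2(1 − 0.6564) = 0.6871.

0.687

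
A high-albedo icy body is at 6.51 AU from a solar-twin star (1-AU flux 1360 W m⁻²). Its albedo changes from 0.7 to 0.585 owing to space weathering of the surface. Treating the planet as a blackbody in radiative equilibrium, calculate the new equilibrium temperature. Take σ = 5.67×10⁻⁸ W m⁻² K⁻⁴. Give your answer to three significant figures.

Flux at the orbit: S = 1360/(6.51)² = 32.09 W m⁻².
With the new albedo, S(1−α₂)/4 = 3.329 W m⁻², so T₂ = 87.54 K.

87.5 kelvin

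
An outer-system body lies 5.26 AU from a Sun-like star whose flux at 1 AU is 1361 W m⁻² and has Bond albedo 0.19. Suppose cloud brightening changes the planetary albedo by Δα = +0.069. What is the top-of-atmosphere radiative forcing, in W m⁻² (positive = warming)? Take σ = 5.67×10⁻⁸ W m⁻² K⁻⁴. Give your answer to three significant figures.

By the inverse-square law, S = 1361/5.26² = 49.19 W m⁻².
ΔF = −(S/4)Δα = −(49.19/4)×(+0.069) = -0.8485 W m⁻².

-0.849 W m⁻²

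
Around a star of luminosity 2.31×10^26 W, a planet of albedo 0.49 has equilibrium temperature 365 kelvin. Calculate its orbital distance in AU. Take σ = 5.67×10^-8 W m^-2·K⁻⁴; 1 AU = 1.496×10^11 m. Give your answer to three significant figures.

The flux needed for this T is 4σT⁴/(1−0.49) = 7893 W m^-2.
Then d = [L/(4πS)]^(1/2) = 4.826×10^10 m, i.e. 0.3226 AU.

0.323 AU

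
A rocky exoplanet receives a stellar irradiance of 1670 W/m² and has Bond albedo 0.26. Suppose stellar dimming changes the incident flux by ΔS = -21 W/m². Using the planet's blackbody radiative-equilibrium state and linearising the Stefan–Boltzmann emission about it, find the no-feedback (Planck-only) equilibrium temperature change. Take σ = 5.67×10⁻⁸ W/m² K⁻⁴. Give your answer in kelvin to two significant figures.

Reference equilibrium: T_e = [S(1−α)/(4σ)]^(1/4) = 271.7 K.
ΔF = Δ[S(1−α)]/4 = (1−0.26)·-21/4 = -3.885 W/m².
The Planck feedback parameter is 4σT_e³ = 4.549 W/m²/K.
ΔT₀ = ΔF/λ_P = -3.885/4.549 = -0.854 K.

-0.85 K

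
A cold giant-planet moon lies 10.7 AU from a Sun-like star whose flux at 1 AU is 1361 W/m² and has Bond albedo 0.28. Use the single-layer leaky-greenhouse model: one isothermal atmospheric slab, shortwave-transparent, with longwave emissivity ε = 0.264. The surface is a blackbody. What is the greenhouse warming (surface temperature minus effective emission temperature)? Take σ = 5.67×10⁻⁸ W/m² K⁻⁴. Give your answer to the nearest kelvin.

Irradiance scales as 1/d², so S = 1361 W/m² × (1/10.7)² = 11.89 W/m².
Effective emission temperature (TOA balance): σT_e⁴ = S(1−α)/4 = 2.140 W/m² → T_e = 78.38 K.
For a single slab of emissivity ε, T_s⁴ = 2T_e⁴/(2−ε); thus T_s = 78.38·(1.152)^(1/4) = 81.20 K.
T_s − T_e = 81.20 − 78.38 = 2.824 K.

3 K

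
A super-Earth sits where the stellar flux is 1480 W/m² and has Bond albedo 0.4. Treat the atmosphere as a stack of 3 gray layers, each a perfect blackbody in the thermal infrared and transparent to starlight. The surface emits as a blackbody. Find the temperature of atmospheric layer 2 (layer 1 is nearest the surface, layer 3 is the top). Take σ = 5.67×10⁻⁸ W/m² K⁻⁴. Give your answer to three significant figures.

Top-of-atmosphere balance: σT_e⁴ = S(1−α)/4 = 222.0 W/m² → T_e = 250.1 K.
Each opaque layer satisfies 2T_j⁴ = T_{j−1}⁴ + T_{j+1}⁴, giving T_k⁴ = (N+1−k)T_e⁴.
With k = 2: T_2 = (3+1−2)^¼·250.1 K = 297.5 K.

297 K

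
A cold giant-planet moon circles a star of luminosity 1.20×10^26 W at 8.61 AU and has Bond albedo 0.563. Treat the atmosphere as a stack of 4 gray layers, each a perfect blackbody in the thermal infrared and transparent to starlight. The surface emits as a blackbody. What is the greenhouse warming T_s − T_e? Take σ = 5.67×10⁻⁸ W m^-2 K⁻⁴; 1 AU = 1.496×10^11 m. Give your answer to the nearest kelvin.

29 kelvin

Orbital distance: d = 8.61 AU = 1.288×10^12 m.
S = L/(4πd²) = 5.756 W m^-2.
The effective emission temperature is T_e = [S(1−α)/(4σ)]^¼ = 57.71 K.
T_s = (N+1)^(1/4)·T_e = 86.29 K.
So the greenhouse effect raises the surface by 86.29 − 57.71 = 28.59 K.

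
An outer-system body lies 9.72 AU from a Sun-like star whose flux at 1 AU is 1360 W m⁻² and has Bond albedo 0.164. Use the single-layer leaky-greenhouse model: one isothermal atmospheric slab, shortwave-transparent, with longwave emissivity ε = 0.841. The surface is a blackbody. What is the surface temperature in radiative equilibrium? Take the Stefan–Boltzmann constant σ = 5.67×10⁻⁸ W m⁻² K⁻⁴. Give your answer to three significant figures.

Irradiance scales as 1/d², so S = 1360 W m⁻² × (1/9.72)² = 14.39 W m⁻².
The planet radiates to space at T_e = [S(1−α)/(4σ)]^(1/4) = 85.35 K.
The surface balance (absorbed SW + ε·downward IR = σT_s⁴) with T_a⁴ = T_s⁴/2 reduces to T_s = T_e·[2/(2−ε)]^¼ = 97.82 K.

97.8 K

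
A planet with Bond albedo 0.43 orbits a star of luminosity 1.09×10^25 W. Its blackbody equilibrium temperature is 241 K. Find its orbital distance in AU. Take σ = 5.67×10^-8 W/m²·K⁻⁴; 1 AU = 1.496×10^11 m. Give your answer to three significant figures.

0.170 AU

Energy balance gives S = 4σT⁴/(1−α) = 1342 W/m².
S = L/(4πd²) → d = √(L/4πS) = √(1.09×10^25/(4π·1342)) = 2.542×10^10 m = 0.1699 AU.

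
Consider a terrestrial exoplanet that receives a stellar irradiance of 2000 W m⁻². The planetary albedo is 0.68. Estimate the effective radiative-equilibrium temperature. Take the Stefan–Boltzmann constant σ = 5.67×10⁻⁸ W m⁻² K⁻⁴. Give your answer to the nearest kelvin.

230 K

Averaging over the sphere, the absorbed flux is S(1−α)/4 = 160.0 W m⁻².
Set σT⁴ = 160.0 → T = (160.0/σ)^(1/4) = 230.5 K.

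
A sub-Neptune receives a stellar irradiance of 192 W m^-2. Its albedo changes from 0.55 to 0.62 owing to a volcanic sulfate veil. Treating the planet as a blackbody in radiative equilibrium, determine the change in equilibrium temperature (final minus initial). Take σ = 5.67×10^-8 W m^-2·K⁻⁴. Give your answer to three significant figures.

Initial: T₁ = [S(1−0.55)/(4σ)]^(1/4) = 139.7 K.
With α = 0.62, T₂ = 133.9 K.
Change: 133.9 − 139.7 = -5.782 K.

-5.78 K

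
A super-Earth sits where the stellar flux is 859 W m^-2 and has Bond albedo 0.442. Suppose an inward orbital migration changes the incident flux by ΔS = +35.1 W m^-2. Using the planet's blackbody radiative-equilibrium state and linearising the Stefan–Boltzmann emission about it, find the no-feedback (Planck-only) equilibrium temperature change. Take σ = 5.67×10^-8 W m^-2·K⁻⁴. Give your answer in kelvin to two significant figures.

2.2 K

Reference equilibrium: T_e = [S(1−α)/(4σ)]^(1/4) = 214.4 K.
ΔF = Δ[S(1−α)]/4 = (1−0.442)·+35.1/4 = 4.896 W m^-2.
The Planck feedback parameter is 4σT_e³ = 2.236 W m^-2/K.
So ΔT₀ = 4.896/2.236 = 2.19 K.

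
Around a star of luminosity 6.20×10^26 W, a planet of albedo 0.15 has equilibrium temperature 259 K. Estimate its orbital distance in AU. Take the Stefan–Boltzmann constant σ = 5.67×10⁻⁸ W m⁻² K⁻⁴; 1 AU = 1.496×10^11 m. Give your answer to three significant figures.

Energy balance gives S = 4σT⁴/(1−α) = 1201 W m⁻².
Then d = [L/(4πS)]^(1/2) = 2.027×10^11 m, i.e. 1.355 AU.

1.36 AU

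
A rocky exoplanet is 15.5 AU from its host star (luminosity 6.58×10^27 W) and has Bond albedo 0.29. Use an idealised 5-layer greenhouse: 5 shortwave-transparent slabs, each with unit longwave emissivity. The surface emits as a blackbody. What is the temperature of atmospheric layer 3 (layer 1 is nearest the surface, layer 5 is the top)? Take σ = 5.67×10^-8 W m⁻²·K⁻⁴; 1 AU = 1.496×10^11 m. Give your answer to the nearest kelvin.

174 K

d = 15.5 × 1.496×10^11 m = 2.319×10^12 m.
Flux at the orbit: S = L/(4πd²) = 6.58×10^27/(4π·(2.32×10^12)²) = 97.38 W m⁻².
The effective emission temperature is T_e = [S(1−α)/(4σ)]^¼ = 132.1 K.
Each opaque layer satisfies 2T_j⁴ = T_{j−1}⁴ + T_{j+1}⁴, giving T_k⁴ = (N+1−k)T_e⁴.
With k = 3: T_3 = (5+1−3)^¼·132.1 K = 173.9 K.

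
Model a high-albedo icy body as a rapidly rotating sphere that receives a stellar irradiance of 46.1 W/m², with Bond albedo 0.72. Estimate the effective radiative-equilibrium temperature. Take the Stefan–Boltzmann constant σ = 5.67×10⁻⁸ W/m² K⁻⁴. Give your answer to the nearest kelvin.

Absorbed flux (global mean): S(1−α)/4 = 46.10·0.28/4 = 3.227 W/m².
Balancing against σT⁴: T = (3.227/5.67×10⁻⁸)^(1/4) = 86.86 K.

87 kelvin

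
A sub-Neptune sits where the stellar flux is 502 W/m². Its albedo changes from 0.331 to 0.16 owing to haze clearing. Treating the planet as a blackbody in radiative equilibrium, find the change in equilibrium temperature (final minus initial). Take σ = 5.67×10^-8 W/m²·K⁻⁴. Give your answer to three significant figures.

Initial: T₁ = [S(1−0.331)/(4σ)]^(1/4) = 196.2 K.
With α = 0.16, T₂ = 207.7 K.
Change: 207.7 − 196.2 = 11.49 K.

11.5 K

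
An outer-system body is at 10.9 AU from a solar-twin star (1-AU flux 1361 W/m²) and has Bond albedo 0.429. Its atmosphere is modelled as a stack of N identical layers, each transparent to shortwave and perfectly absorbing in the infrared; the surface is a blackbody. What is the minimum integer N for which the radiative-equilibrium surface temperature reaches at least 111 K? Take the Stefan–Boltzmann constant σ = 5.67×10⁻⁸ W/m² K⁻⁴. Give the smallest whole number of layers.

5

Flux at the orbit: S = 1361/(10.9)² = 11.46 W/m².
OLR = S(1−α)/4 = 1.635 W/m²; the top layer radiates at T_e = 73.28 K.
T_s = (N+1)^(1/4)·T_e ≥ 111 K requires N+1 ≥ (T_s/T_e)⁴ = (111/73.28)⁴ = 5.264.
The minimum whole number is N = 5.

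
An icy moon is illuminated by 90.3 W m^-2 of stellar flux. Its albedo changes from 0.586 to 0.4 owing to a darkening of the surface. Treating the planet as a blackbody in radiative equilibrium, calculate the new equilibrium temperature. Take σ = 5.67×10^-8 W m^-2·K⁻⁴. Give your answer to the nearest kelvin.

124 K

T₂ = [S(1−α₂)/(4σ)]^(1/4) = [90.30·0.6/(4σ)]^(1/4) = 124.3 K.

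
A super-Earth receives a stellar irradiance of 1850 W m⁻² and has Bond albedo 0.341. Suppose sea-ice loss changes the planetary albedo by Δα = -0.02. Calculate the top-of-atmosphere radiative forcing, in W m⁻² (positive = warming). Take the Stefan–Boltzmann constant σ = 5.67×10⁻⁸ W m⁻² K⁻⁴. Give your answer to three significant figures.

The change in absorbed flux is Δ[S(1−α)/4] = −SΔα/4 = 9.250 W m⁻².

9.25 W m⁻²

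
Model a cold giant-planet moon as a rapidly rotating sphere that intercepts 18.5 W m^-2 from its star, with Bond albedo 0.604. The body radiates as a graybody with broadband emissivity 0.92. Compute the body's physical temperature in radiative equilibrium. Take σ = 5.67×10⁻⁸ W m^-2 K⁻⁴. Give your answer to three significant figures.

77.0 kelvin

Averaging over the sphere, the absorbed flux is S(1−α)/4 = 1.832 W m^-2.
Radiative balance εσT⁴ = 1.832 gives T = [1.832/(0.92·σ)]^(1/4) = 76.98 K.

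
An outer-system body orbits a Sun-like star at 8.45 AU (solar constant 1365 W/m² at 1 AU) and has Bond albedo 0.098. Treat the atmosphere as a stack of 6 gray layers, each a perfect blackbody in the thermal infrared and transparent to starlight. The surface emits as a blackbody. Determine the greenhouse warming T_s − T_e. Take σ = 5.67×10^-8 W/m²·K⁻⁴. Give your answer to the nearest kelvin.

59 kelvin

Flux at the orbit: S = 1365/(8.45)² = 19.12 W/m².
Top-of-atmosphere balance: σT_e⁴ = S(1−α)/4 = 4.311 W/m² → T_e = 93.38 K.
Surface: T_s = (7)^¼·T_e = 151.9 K.
So the greenhouse effect raises the surface by 151.9 − 93.38 = 58.51 K.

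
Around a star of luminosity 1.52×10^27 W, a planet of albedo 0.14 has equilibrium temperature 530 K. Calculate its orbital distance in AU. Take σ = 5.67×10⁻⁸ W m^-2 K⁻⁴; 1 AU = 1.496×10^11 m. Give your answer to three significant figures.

Energy balance gives S = 4σT⁴/(1−α) = 20810 W m^-2.
S = L/(4πd²) → d = √(L/4πS) = √(1.52×10^27/(4π·20810)) = 7.624×10^10 m = 0.5096 AU.

0.510 AU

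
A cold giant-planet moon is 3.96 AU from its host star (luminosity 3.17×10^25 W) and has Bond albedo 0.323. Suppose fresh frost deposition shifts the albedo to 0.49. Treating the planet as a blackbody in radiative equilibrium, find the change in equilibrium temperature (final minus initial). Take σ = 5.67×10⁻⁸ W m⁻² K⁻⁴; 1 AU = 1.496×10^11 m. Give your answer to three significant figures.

-4.65 kelvin

Orbital distance: d = 3.96 AU = 5.924×10^11 m.
Spreading L over a sphere of radius d: S = 3.17×10^25/(4π·5.92×10^11²) = 7.188 W m⁻².
Before: T₁ = [7.188·0.677/(4σ)]^(1/4) = 68.06 K.
With α = 0.49, T₂ = 63.41 K.
Change: 63.41 − 68.06 = -4.653 K.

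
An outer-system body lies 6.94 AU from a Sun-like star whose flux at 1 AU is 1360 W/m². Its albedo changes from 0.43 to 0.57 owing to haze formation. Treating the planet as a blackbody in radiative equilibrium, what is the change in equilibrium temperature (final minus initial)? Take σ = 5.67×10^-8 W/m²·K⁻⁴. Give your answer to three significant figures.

Irradiance scales as 1/d², so S = 1360 W/m² × (1/6.94)² = 28.24 W/m².
With α = 0.43, T₁ = 91.78 K.
With α = 0.57, T₂ = 85.54 K.
Change: 85.54 − 91.78 = -6.245 K.

-6.24 kelvin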